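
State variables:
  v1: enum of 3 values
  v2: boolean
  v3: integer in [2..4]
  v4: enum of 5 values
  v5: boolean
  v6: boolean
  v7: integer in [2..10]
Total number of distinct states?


State space = product of domain sizes of all variables.
Domain sizes:
  v1 (enum of 3 values): 3
  v2 (boolean): 2
  v3 (integer in [2..4]): 3
  v4 (enum of 5 values): 5
  v5 (boolean): 2
  v6 (boolean): 2
  v7 (integer in [2..10]): 9
Product = 3 * 2 * 3 * 5 * 2 * 2 * 9 = 3240

3240


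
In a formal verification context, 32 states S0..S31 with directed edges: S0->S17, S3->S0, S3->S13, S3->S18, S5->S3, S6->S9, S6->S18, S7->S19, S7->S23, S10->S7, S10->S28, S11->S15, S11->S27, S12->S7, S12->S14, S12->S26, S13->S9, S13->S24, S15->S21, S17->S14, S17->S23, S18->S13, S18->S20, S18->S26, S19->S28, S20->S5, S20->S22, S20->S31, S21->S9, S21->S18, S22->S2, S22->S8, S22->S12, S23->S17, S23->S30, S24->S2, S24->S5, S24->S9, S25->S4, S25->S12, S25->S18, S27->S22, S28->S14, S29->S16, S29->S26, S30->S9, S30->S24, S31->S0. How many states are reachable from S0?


BFS from S0:
  layer 0: {S0}
  layer 1: {S17}
  layer 2: {S14, S23}
  layer 3: {S30}
  layer 4: {S9, S24}
  layer 5: {S2, S5}
  layer 6: {S3}
  layer 7: {S13, S18}
  layer 8: {S20, S26}
  layer 9: {S22, S31}
  layer 10: {S8, S12}
  layer 11: {S7}
  layer 12: {S19}
  layer 13: {S28}
Reachable set: {S0, S2, S3, S5, S7, S8, S9, S12, S13, S14, S17, S18, S19, S20, S22, S23, S24, S26, S28, S30, S31}
Count = 21

21


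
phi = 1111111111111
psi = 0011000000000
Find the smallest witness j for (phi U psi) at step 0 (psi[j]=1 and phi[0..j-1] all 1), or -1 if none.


(phi U psi) at 0: need smallest j with psi[j]=1 and phi[i]=1 for all i in [0,j).
Scan from step 0:
  step 0: phi=1, psi=0 -> continue
  step 1: phi=1, psi=0 -> continue
  step 2: psi=1 and phi held for [0,2) -> witness found
Witness step = 2

2


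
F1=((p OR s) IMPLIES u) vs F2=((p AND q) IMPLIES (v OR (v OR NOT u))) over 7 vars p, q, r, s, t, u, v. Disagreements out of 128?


F1 = ((p OR s) IMPLIES u)
F2 = ((p AND q) IMPLIES (v OR (v OR NOT u)))
Evaluate both on each of 128 rows (bits = p,q,r,s,t,u,v):
  row 0 [0000000]: F1=1 F2=1 -> 0
  row 1 [0000001]: F1=1 F2=1 -> 0
  row 2 [0000010]: F1=1 F2=1 -> 0
  row 3 [0000011]: F1=1 F2=1 -> 0
  row 4 [0000100]: F1=1 F2=1 -> 0
  (every remaining row is evaluated the same way; all 128 results are listed next)
Full result column, 8 rows per line (p,q,r,s fixed per line; t,u,v runs 000..111 left to right):
  rows 0-7 [p,q,r,s=0000]: 00000000  (ones: 0)
  rows 8-15 [p,q,r,s=0001]: 11001100  (ones: 4)
  rows 16-23 [p,q,r,s=0010]: 00000000  (ones: 0)
  rows 24-31 [p,q,r,s=0011]: 11001100  (ones: 4)
  rows 32-39 [p,q,r,s=0100]: 00000000  (ones: 0)
  rows 40-47 [p,q,r,s=0101]: 11001100  (ones: 4)
  rows 48-55 [p,q,r,s=0110]: 00000000  (ones: 0)
  rows 56-63 [p,q,r,s=0111]: 11001100  (ones: 4)
  rows 64-71 [p,q,r,s=1000]: 11001100  (ones: 4)
  rows 72-79 [p,q,r,s=1001]: 11001100  (ones: 4)
  rows 80-87 [p,q,r,s=1010]: 11001100  (ones: 4)
  rows 88-95 [p,q,r,s=1011]: 11001100  (ones: 4)
  rows 96-103 [p,q,r,s=1100]: 11101110  (ones: 6)
  rows 104-111 [p,q,r,s=1101]: 11101110  (ones: 6)
  rows 112-119 [p,q,r,s=1110]: 11101110  (ones: 6)
  rows 120-127 [p,q,r,s=1111]: 11101110  (ones: 6)
Disagreements = 0+4+0+4+0+4+0+4+4+4+4+4+6+6+6+6 = 56

56


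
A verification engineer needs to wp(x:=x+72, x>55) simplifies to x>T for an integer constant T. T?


Formula: wp(x:=E, P) = P[E/x] (substitute E for x in postcondition)
Step 1: Postcondition: x>55
Step 2: Substitute x+72 for x: x+72>55
Step 3: Solve for x: x > 55-72 = -17

-17


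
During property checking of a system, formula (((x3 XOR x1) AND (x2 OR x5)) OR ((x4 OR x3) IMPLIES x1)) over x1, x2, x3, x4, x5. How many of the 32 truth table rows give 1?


Formula: (((x3 XOR x1) AND (x2 OR x5)) OR ((x4 OR x3) IMPLIES x1)) over 5 vars (32 rows)
Evaluate each row (x1, x2, x3, x4, x5 as bits, MSB first):
  row 0 [00000]: (((0 XOR 0) AND (0 OR 0)) OR ((0 OR 0) IMPLIES 0)) -> 1
  row 1 [00001]: (((0 XOR 0) AND (0 OR 1)) OR ((0 OR 0) IMPLIES 0)) -> 1
  row 2 [00010]: (((0 XOR 0) AND (0 OR 0)) OR ((1 OR 0) IMPLIES 0)) -> 0
  row 3 [00011]: (((0 XOR 0) AND (0 OR 1)) OR ((1 OR 0) IMPLIES 0)) -> 0
  row 4 [00100]: (((1 XOR 0) AND (0 OR 0)) OR ((0 OR 1) IMPLIES 0)) -> 0
  row 5 [00101]: (((1 XOR 0) AND (0 OR 1)) OR ((0 OR 1) IMPLIES 0)) -> 1
  row 6 [00110]: (((1 XOR 0) AND (0 OR 0)) OR ((1 OR 1) IMPLIES 0)) -> 0
  row 7 [00111]: (((1 XOR 0) AND (0 OR 1)) OR ((1 OR 1) IMPLIES 0)) -> 1
  row 8 [01000]: (((0 XOR 0) AND (1 OR 0)) OR ((0 OR 0) IMPLIES 0)) -> 1
  row 9 [01001]: (((0 XOR 0) AND (1 OR 1)) OR ((0 OR 0) IMPLIES 0)) -> 1
  row 10 [01010]: (((0 XOR 0) AND (1 OR 0)) OR ((1 OR 0) IMPLIES 0)) -> 0
  row 11 [01011]: (((0 XOR 0) AND (1 OR 1)) OR ((1 OR 0) IMPLIES 0)) -> 0
  row 12 [01100]: (((1 XOR 0) AND (1 OR 0)) OR ((0 OR 1) IMPLIES 0)) -> 1
  row 13 [01101]: (((1 XOR 0) AND (1 OR 1)) OR ((0 OR 1) IMPLIES 0)) -> 1
  row 14 [01110]: (((1 XOR 0) AND (1 OR 0)) OR ((1 OR 1) IMPLIES 0)) -> 1
  row 15 [01111]: (((1 XOR 0) AND (1 OR 1)) OR ((1 OR 1) IMPLIES 0)) -> 1
  row 16 [10000]: (((0 XOR 1) AND (0 OR 0)) OR ((0 OR 0) IMPLIES 1)) -> 1
  row 17 [10001]: (((0 XOR 1) AND (0 OR 1)) OR ((0 OR 0) IMPLIES 1)) -> 1
  row 18 [10010]: (((0 XOR 1) AND (0 OR 0)) OR ((1 OR 0) IMPLIES 1)) -> 1
  row 19 [10011]: (((0 XOR 1) AND (0 OR 1)) OR ((1 OR 0) IMPLIES 1)) -> 1
  row 20 [10100]: (((1 XOR 1) AND (0 OR 0)) OR ((0 OR 1) IMPLIES 1)) -> 1
  row 21 [10101]: (((1 XOR 1) AND (0 OR 1)) OR ((0 OR 1) IMPLIES 1)) -> 1
  row 22 [10110]: (((1 XOR 1) AND (0 OR 0)) OR ((1 OR 1) IMPLIES 1)) -> 1
  row 23 [10111]: (((1 XOR 1) AND (0 OR 1)) OR ((1 OR 1) IMPLIES 1)) -> 1
  row 24 [11000]: (((0 XOR 1) AND (1 OR 0)) OR ((0 OR 0) IMPLIES 1)) -> 1
  row 25 [11001]: (((0 XOR 1) AND (1 OR 1)) OR ((0 OR 0) IMPLIES 1)) -> 1
  row 26 [11010]: (((0 XOR 1) AND (1 OR 0)) OR ((1 OR 0) IMPLIES 1)) -> 1
  row 27 [11011]: (((0 XOR 1) AND (1 OR 1)) OR ((1 OR 0) IMPLIES 1)) -> 1
  row 28 [11100]: (((1 XOR 1) AND (1 OR 0)) OR ((0 OR 1) IMPLIES 1)) -> 1
  row 29 [11101]: (((1 XOR 1) AND (1 OR 1)) OR ((0 OR 1) IMPLIES 1)) -> 1
  row 30 [11110]: (((1 XOR 1) AND (1 OR 0)) OR ((1 OR 1) IMPLIES 1)) -> 1
  row 31 [11111]: (((1 XOR 1) AND (1 OR 1)) OR ((1 OR 1) IMPLIES 1)) -> 1
Full result column, 8 rows per line (x1,x2 fixed per line; x3,x4,x5 runs 000..111 left to right):
  rows 0-7 [x1,x2=00]: 11000101  (ones: 4)
  rows 8-15 [x1,x2=01]: 11001111  (ones: 6)
  rows 16-23 [x1,x2=10]: 11111111  (ones: 8)
  rows 24-31 [x1,x2=11]: 11111111  (ones: 8)
Count of 1-rows = 4+6+8+8 = 26

26


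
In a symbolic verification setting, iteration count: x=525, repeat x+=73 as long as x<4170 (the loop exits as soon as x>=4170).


Step 1: x goes from 525 toward 4170 by 73; the body runs while x<4170, so iterations = ceil((bound-start)/step)
Step 2: Distance=3645
Step 3: ceil(3645/73)=50

50


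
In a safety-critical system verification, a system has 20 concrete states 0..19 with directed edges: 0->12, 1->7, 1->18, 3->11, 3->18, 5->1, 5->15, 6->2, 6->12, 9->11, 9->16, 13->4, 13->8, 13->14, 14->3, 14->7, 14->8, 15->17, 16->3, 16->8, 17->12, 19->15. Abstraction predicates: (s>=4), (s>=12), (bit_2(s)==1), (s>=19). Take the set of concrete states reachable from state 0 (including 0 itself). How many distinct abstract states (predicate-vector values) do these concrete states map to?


BFS from 0:
Concrete reachable: {0, 12}
Abstract via predicates (s>=4), (s>=12), (bit_2(s)==1), (s>=19):
  (0,0,0,0) <- {0}
  (1,1,1,0) <- {12}
Distinct abstract states = 2

2


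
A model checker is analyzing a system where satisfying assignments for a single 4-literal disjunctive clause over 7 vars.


Step 1: Total=2^7=128
Step 2: Unsat when all 4 false: 2^3=8
Step 3: Sat=128-8=120

120


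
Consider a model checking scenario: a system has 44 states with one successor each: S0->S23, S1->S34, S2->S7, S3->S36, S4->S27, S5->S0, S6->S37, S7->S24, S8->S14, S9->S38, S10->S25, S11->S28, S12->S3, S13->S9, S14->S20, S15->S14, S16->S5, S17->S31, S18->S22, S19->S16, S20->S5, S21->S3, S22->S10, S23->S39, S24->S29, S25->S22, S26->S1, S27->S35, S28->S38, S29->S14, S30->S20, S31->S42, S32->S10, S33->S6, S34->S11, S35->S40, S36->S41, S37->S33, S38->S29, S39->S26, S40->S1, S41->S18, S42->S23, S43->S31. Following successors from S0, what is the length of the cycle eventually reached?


Trace from S0 until a state repeats:
  S0 -> S23 -> S39 -> S26 -> S1 -> S34 -> S11 -> S28 -> S38 -> S29 -> S14 -> S20 -> S5 -> S0
S0 first seen at step 0, revisited at step 13.
Cycle length = 13 - 0 = 13

13


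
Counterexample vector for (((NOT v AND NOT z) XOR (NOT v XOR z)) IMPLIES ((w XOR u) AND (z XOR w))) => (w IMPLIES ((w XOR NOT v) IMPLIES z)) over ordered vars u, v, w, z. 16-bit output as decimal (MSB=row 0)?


F1 = (((NOT v AND NOT z) XOR (NOT v XOR z)) IMPLIES ((w XOR u) AND (z XOR w)))
F2 = (w IMPLIES ((w XOR NOT v) IMPLIES z))
Counterexample to F1=>F2 is where F1=1 and F2=0.
Evaluate each row (bits = u,v,w,z, MSB first):
  row 0 [0000]: F1=1 F2=1 -> F1&~F2 -> 0
  row 1 [0001]: F1=1 F2=1 -> F1&~F2 -> 0
  row 2 [0010]: F1=1 F2=1 -> F1&~F2 -> 0
  row 3 [0011]: F1=1 F2=1 -> F1&~F2 -> 0
  row 4 [0100]: F1=1 F2=1 -> F1&~F2 -> 0
  row 5 [0101]: F1=0 F2=1 -> F1&~F2 -> 0
  row 6 [0110]: F1=1 F2=0 -> F1&~F2 -> 1
  row 7 [0111]: F1=0 F2=1 -> F1&~F2 -> 0
  row 8 [1000]: F1=1 F2=1 -> F1&~F2 -> 0
  row 9 [1001]: F1=1 F2=1 -> F1&~F2 -> 0
  row 10 [1010]: F1=1 F2=1 -> F1&~F2 -> 0
  row 11 [1011]: F1=1 F2=1 -> F1&~F2 -> 0
  row 12 [1100]: F1=1 F2=1 -> F1&~F2 -> 0
  row 13 [1101]: F1=1 F2=1 -> F1&~F2 -> 0
  row 14 [1110]: F1=1 F2=0 -> F1&~F2 -> 1
  row 15 [1111]: F1=0 F2=1 -> F1&~F2 -> 0
Full result column, 4 rows per line (u,v fixed per line; w,z runs 00..11 left to right):
  rows 0-3 [u,v=00]: 0000  = hex 0
  rows 4-7 [u,v=01]: 0010  = hex 2
  rows 8-11 [u,v=10]: 0000  = hex 0
  rows 12-15 [u,v=11]: 0010  = hex 2
Counterexample vector (row 0 .. row 15) = 0000001000000010
Output column grouped in 4s = 0000 0010 0000 0010 = 0x0202
Convert to decimal digit by digit (value = value*16 + digit):
  0 -> 0
  0*16 + 2 = 2
  2*16 + 0 = 32
  32*16 + 2 = 514
Decimal = 514

514


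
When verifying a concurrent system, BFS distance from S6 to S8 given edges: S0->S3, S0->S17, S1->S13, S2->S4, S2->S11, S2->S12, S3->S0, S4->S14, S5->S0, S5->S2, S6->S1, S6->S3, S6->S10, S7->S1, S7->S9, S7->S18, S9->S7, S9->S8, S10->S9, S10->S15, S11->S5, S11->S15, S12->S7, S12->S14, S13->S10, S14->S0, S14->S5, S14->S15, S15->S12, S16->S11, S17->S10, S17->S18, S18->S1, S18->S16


BFS layer-by-layer from S6:
  dist 0: {S6}
  dist 1: {S1, S3, S10}
  dist 2: {S0, S9, S13, S15}
  dist 3: {S7, S8, S12, S17}
  -> S8 reached at distance 3
Shortest path length = 3

3


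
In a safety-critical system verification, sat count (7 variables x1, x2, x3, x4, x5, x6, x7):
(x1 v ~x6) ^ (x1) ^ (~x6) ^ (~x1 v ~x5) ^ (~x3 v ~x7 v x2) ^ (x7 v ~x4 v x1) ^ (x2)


CNF with 7 clauses over 7 vars (128 assignments).
An assignment satisfies CNF iff every clause has >=1 true literal.
Check each row (bits = x1,x2,x3,x4,x5,x6,x7; clause T/F shown):
  row 0 [0000000]: clauses=TFTTTTF -> 0
  row 1 [0000001]: clauses=TFTTTTF -> 0
  row 2 [0000010]: clauses=FFFTTTF -> 0
  row 3 [0000011]: clauses=FFFTTTF -> 0
  row 4 [0000100]: clauses=TFTTTTF -> 0
  (every remaining row is evaluated the same way; all 128 results are listed next)
Full result column, 8 rows per line (x1,x2,x3,x4 fixed per line; x5,x6,x7 runs 000..111 left to right):
  rows 0-7 [x1,x2,x3,x4=0000]: 00000000  (ones: 0)
  rows 8-15 [x1,x2,x3,x4=0001]: 00000000  (ones: 0)
  rows 16-23 [x1,x2,x3,x4=0010]: 00000000  (ones: 0)
  rows 24-31 [x1,x2,x3,x4=0011]: 00000000  (ones: 0)
  rows 32-39 [x1,x2,x3,x4=0100]: 00000000  (ones: 0)
  rows 40-47 [x1,x2,x3,x4=0101]: 00000000  (ones: 0)
  rows 48-55 [x1,x2,x3,x4=0110]: 00000000  (ones: 0)
  rows 56-63 [x1,x2,x3,x4=0111]: 00000000  (ones: 0)
  rows 64-71 [x1,x2,x3,x4=1000]: 00000000  (ones: 0)
  rows 72-79 [x1,x2,x3,x4=1001]: 00000000  (ones: 0)
  rows 80-87 [x1,x2,x3,x4=1010]: 00000000  (ones: 0)
  rows 88-95 [x1,x2,x3,x4=1011]: 00000000  (ones: 0)
  rows 96-103 [x1,x2,x3,x4=1100]: 11000000  (ones: 2)
  rows 104-111 [x1,x2,x3,x4=1101]: 11000000  (ones: 2)
  rows 112-119 [x1,x2,x3,x4=1110]: 11000000  (ones: 2)
  rows 120-127 [x1,x2,x3,x4=1111]: 11000000  (ones: 2)
Satisfying assignments = 0+0+0+0+0+0+0+0+0+0+0+0+2+2+2+2 = 8

8


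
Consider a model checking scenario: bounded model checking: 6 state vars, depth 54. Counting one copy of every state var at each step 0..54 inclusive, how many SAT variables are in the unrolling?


BMC unrolls to depth k, creating one copy of each state var for steps 0..k.
Step count = 54 + 1 = 55 (steps 0 through 54)
Vars per step = 6
Total = 6 * 55 = 330

330


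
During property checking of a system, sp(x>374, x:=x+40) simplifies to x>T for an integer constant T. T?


Formula: sp(P, x:=E) = exists old_x. (x = E[old_x/x]) AND P[old_x/x] (old_x is the value of x before the assignment; eliminate old_x by solving x = E[old_x/x] for old_x)
Step 1: Precondition P: x>374, i.e. old_x > 374
Step 2: Assignment gives x = old_x + 40, so old_x = x - 40
Step 3: Substitute into P: x - 40 > 374
Step 4: Simplify: x > 374+40 = 414

414


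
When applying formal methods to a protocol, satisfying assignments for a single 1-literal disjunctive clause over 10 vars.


Step 1: Total=2^10=1024
Step 2: Unsat when all 1 false: 2^9=512
Step 3: Sat=1024-512=512

512


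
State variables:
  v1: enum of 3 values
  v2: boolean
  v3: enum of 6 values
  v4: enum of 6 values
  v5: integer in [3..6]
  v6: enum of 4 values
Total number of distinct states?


State space = product of domain sizes of all variables.
Domain sizes:
  v1 (enum of 3 values): 3
  v2 (boolean): 2
  v3 (enum of 6 values): 6
  v4 (enum of 6 values): 6
  v5 (integer in [3..6]): 4
  v6 (enum of 4 values): 4
Product = 3 * 2 * 6 * 6 * 4 * 4 = 3456

3456


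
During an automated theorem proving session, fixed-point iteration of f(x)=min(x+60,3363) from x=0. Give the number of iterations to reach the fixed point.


Step 1: x=0, cap=3363, increment=60
Step 2: x grows by 60 each step until capped at 3363; fixed point is x=3363
Step 3: iterations = ceil(3363/60) = 57

57


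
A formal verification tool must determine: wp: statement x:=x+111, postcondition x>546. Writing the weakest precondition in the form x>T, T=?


Formula: wp(x:=E, P) = P[E/x] (substitute E for x in postcondition)
Step 1: Postcondition: x>546
Step 2: Substitute x+111 for x: x+111>546
Step 3: Solve for x: x > 546-111 = 435

435


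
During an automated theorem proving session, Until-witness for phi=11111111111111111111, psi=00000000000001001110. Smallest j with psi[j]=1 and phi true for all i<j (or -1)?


(phi U psi) at 0: need smallest j with psi[j]=1 and phi[i]=1 for all i in [0,j).
Scan from step 0:
  step 0: phi=1, psi=0 -> continue
  step 1: phi=1, psi=0 -> continue
  step 2: phi=1, psi=0 -> continue
  step 3: phi=1, psi=0 -> continue
  step 13: psi=1 and phi held for [0,13) -> witness found
Witness step = 13

13


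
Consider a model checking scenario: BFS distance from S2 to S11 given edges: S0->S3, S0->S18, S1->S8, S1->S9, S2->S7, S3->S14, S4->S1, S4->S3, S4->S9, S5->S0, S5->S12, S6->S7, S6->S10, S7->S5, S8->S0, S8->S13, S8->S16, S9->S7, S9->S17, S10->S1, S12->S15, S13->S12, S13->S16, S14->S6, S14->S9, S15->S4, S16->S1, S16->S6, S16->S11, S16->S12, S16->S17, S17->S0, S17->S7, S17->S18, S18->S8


BFS layer-by-layer from S2:
  dist 0: {S2}
  dist 1: {S7}
  dist 2: {S5}
  dist 3: {S0, S12}
  dist 4: {S3, S15, S18}
  dist 5: {S4, S8, S14}
  dist 6: {S1, S6, S9, S13, S16}
  dist 7: {S10, S11, S17}
  -> S11 reached at distance 7
Shortest path length = 7

7


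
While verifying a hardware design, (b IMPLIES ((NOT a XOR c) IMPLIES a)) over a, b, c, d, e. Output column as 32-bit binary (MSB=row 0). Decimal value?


Formula: (b IMPLIES ((NOT a XOR c) IMPLIES a)) over a, b, c, d, e (32 rows)
Evaluate each row (bits = a,b,c,d,e, MSB first):
  row 0 [00000]: (0 IMPLIES ((NOT 0 XOR 0) IMPLIES 0)) -> 1
  row 1 [00001]: (0 IMPLIES ((NOT 0 XOR 0) IMPLIES 0)) -> 1
  row 2 [00010]: (0 IMPLIES ((NOT 0 XOR 0) IMPLIES 0)) -> 1
  row 3 [00011]: (0 IMPLIES ((NOT 0 XOR 0) IMPLIES 0)) -> 1
  row 4 [00100]: (0 IMPLIES ((NOT 0 XOR 1) IMPLIES 0)) -> 1
  row 5 [00101]: (0 IMPLIES ((NOT 0 XOR 1) IMPLIES 0)) -> 1
  row 6 [00110]: (0 IMPLIES ((NOT 0 XOR 1) IMPLIES 0)) -> 1
  row 7 [00111]: (0 IMPLIES ((NOT 0 XOR 1) IMPLIES 0)) -> 1
  row 8 [01000]: (1 IMPLIES ((NOT 0 XOR 0) IMPLIES 0)) -> 0
  row 9 [01001]: (1 IMPLIES ((NOT 0 XOR 0) IMPLIES 0)) -> 0
  row 10 [01010]: (1 IMPLIES ((NOT 0 XOR 0) IMPLIES 0)) -> 0
  row 11 [01011]: (1 IMPLIES ((NOT 0 XOR 0) IMPLIES 0)) -> 0
  row 12 [01100]: (1 IMPLIES ((NOT 0 XOR 1) IMPLIES 0)) -> 1
  row 13 [01101]: (1 IMPLIES ((NOT 0 XOR 1) IMPLIES 0)) -> 1
  row 14 [01110]: (1 IMPLIES ((NOT 0 XOR 1) IMPLIES 0)) -> 1
  row 15 [01111]: (1 IMPLIES ((NOT 0 XOR 1) IMPLIES 0)) -> 1
  row 16 [10000]: (0 IMPLIES ((NOT 1 XOR 0) IMPLIES 1)) -> 1
  row 17 [10001]: (0 IMPLIES ((NOT 1 XOR 0) IMPLIES 1)) -> 1
  row 18 [10010]: (0 IMPLIES ((NOT 1 XOR 0) IMPLIES 1)) -> 1
  row 19 [10011]: (0 IMPLIES ((NOT 1 XOR 0) IMPLIES 1)) -> 1
  row 20 [10100]: (0 IMPLIES ((NOT 1 XOR 1) IMPLIES 1)) -> 1
  row 21 [10101]: (0 IMPLIES ((NOT 1 XOR 1) IMPLIES 1)) -> 1
  row 22 [10110]: (0 IMPLIES ((NOT 1 XOR 1) IMPLIES 1)) -> 1
  row 23 [10111]: (0 IMPLIES ((NOT 1 XOR 1) IMPLIES 1)) -> 1
  row 24 [11000]: (1 IMPLIES ((NOT 1 XOR 0) IMPLIES 1)) -> 1
  row 25 [11001]: (1 IMPLIES ((NOT 1 XOR 0) IMPLIES 1)) -> 1
  row 26 [11010]: (1 IMPLIES ((NOT 1 XOR 0) IMPLIES 1)) -> 1
  row 27 [11011]: (1 IMPLIES ((NOT 1 XOR 0) IMPLIES 1)) -> 1
  row 28 [11100]: (1 IMPLIES ((NOT 1 XOR 1) IMPLIES 1)) -> 1
  row 29 [11101]: (1 IMPLIES ((NOT 1 XOR 1) IMPLIES 1)) -> 1
  row 30 [11110]: (1 IMPLIES ((NOT 1 XOR 1) IMPLIES 1)) -> 1
  row 31 [11111]: (1 IMPLIES ((NOT 1 XOR 1) IMPLIES 1)) -> 1
Full result column, 4 rows per line (a,b,c fixed per line; d,e runs 00..11 left to right):
  rows 0-3 [a,b,c=000]: 1111  = hex F
  rows 4-7 [a,b,c=001]: 1111  = hex F
  rows 8-11 [a,b,c=010]: 0000  = hex 0
  rows 12-15 [a,b,c=011]: 1111  = hex F
  rows 16-19 [a,b,c=100]: 1111  = hex F
  rows 20-23 [a,b,c=101]: 1111  = hex F
  rows 24-27 [a,b,c=110]: 1111  = hex F
  rows 28-31 [a,b,c=111]: 1111  = hex F
Output column (row 0 .. row 31) = 11111111000011111111111111111111
Output column grouped in 4s = 1111 1111 0000 1111 1111 1111 1111 1111 = 0xFF0FFFFF
Convert to decimal digit by digit (value = value*16 + digit):
  F -> 15
  15*16 + 15 (F) = 255
  255*16 + 0 = 4080
  4080*16 + 15 (F) = 65295
  65295*16 + 15 (F) = 1044735
  1044735*16 + 15 (F) = 16715775
  16715775*16 + 15 (F) = 267452415
  267452415*16 + 15 (F) = 4279238655
Decimal = 4279238655

4279238655


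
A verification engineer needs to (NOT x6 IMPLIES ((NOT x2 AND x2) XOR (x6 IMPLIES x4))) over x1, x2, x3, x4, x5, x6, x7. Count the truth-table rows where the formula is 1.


Formula: (NOT x6 IMPLIES ((NOT x2 AND x2) XOR (x6 IMPLIES x4))) over 7 vars (128 rows)
Evaluate each row (x1, x2, x3, x4, x5, x6, x7 as bits, MSB first):
  row 0 [0000000]: (NOT 0 IMPLIES ((NOT 0 AND 0) XOR (0 IMPLIES 0))) -> 1
  row 1 [0000001]: (NOT 0 IMPLIES ((NOT 0 AND 0) XOR (0 IMPLIES 0))) -> 1
  row 2 [0000010]: (NOT 1 IMPLIES ((NOT 0 AND 0) XOR (1 IMPLIES 0))) -> 1
  row 3 [0000011]: (NOT 1 IMPLIES ((NOT 0 AND 0) XOR (1 IMPLIES 0))) -> 1
  row 4 [0000100]: (NOT 0 IMPLIES ((NOT 0 AND 0) XOR (0 IMPLIES 0))) -> 1
  (every remaining row is evaluated the same way; all 128 results are listed next)
Full result column, 8 rows per line (x1,x2,x3,x4 fixed per line; x5,x6,x7 runs 000..111 left to right):
  rows 0-7 [x1,x2,x3,x4=0000]: 11111111  (ones: 8)
  rows 8-15 [x1,x2,x3,x4=0001]: 11111111  (ones: 8)
  rows 16-23 [x1,x2,x3,x4=0010]: 11111111  (ones: 8)
  rows 24-31 [x1,x2,x3,x4=0011]: 11111111  (ones: 8)
  rows 32-39 [x1,x2,x3,x4=0100]: 11111111  (ones: 8)
  rows 40-47 [x1,x2,x3,x4=0101]: 11111111  (ones: 8)
  rows 48-55 [x1,x2,x3,x4=0110]: 11111111  (ones: 8)
  rows 56-63 [x1,x2,x3,x4=0111]: 11111111  (ones: 8)
  rows 64-71 [x1,x2,x3,x4=1000]: 11111111  (ones: 8)
  rows 72-79 [x1,x2,x3,x4=1001]: 11111111  (ones: 8)
  rows 80-87 [x1,x2,x3,x4=1010]: 11111111  (ones: 8)
  rows 88-95 [x1,x2,x3,x4=1011]: 11111111  (ones: 8)
  rows 96-103 [x1,x2,x3,x4=1100]: 11111111  (ones: 8)
  rows 104-111 [x1,x2,x3,x4=1101]: 11111111  (ones: 8)
  rows 112-119 [x1,x2,x3,x4=1110]: 11111111  (ones: 8)
  rows 120-127 [x1,x2,x3,x4=1111]: 11111111  (ones: 8)
Count of 1-rows = 8+8+8+8+8+8+8+8+8+8+8+8+8+8+8+8 = 128

128


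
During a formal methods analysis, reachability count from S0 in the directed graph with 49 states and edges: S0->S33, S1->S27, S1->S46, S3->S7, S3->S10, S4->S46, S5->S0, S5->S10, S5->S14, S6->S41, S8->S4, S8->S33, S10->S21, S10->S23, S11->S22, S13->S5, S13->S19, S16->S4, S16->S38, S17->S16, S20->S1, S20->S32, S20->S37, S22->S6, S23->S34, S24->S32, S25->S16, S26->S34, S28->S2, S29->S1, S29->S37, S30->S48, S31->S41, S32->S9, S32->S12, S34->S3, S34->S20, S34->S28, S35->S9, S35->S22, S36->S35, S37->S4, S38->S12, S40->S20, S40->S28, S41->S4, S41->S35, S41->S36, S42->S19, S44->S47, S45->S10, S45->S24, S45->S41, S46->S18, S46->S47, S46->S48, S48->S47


BFS from S0:
  layer 0: {S0}
  layer 1: {S33}
Reachable set: {S0, S33}
Count = 2

2


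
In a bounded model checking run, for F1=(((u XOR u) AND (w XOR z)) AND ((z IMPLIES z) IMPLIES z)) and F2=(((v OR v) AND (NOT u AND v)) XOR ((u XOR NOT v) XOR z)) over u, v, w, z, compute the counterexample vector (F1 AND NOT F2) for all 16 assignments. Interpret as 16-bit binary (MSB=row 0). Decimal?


F1 = (((u XOR u) AND (w XOR z)) AND ((z IMPLIES z) IMPLIES z))
F2 = (((v OR v) AND (NOT u AND v)) XOR ((u XOR NOT v) XOR z))
Counterexample to F1=>F2 is where F1=1 and F2=0.
Evaluate each row (bits = u,v,w,z, MSB first):
  row 0 [0000]: F1=0 F2=1 -> F1&~F2 -> 0
  row 1 [0001]: F1=0 F2=0 -> F1&~F2 -> 0
  row 2 [0010]: F1=0 F2=1 -> F1&~F2 -> 0
  row 3 [0011]: F1=0 F2=0 -> F1&~F2 -> 0
  row 4 [0100]: F1=0 F2=1 -> F1&~F2 -> 0
  row 5 [0101]: F1=0 F2=0 -> F1&~F2 -> 0
  row 6 [0110]: F1=0 F2=1 -> F1&~F2 -> 0
  row 7 [0111]: F1=0 F2=0 -> F1&~F2 -> 0
  row 8 [1000]: F1=0 F2=0 -> F1&~F2 -> 0
  row 9 [1001]: F1=0 F2=1 -> F1&~F2 -> 0
  row 10 [1010]: F1=0 F2=0 -> F1&~F2 -> 0
  row 11 [1011]: F1=0 F2=1 -> F1&~F2 -> 0
  row 12 [1100]: F1=0 F2=1 -> F1&~F2 -> 0
  row 13 [1101]: F1=0 F2=0 -> F1&~F2 -> 0
  row 14 [1110]: F1=0 F2=1 -> F1&~F2 -> 0
  row 15 [1111]: F1=0 F2=0 -> F1&~F2 -> 0
Full result column, 4 rows per line (u,v fixed per line; w,z runs 00..11 left to right):
  rows 0-3 [u,v=00]: 0000  = hex 0
  rows 4-7 [u,v=01]: 0000  = hex 0
  rows 8-11 [u,v=10]: 0000  = hex 0
  rows 12-15 [u,v=11]: 0000  = hex 0
Counterexample vector (row 0 .. row 15) = 0000000000000000
Output column grouped in 4s = 0000 0000 0000 0000 = 0x0000
Convert to decimal digit by digit (value = value*16 + digit):
  0 -> 0
  0*16 + 0 = 0
  0*16 + 0 = 0
  0*16 + 0 = 0
Decimal = 0

0


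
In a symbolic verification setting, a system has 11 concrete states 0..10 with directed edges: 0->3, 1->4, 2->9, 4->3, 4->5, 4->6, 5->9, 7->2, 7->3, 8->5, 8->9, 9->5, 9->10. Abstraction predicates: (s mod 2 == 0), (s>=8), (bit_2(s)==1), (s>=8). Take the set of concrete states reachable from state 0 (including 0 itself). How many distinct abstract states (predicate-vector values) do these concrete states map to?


BFS from 0:
Concrete reachable: {0, 3}
Abstract via predicates (s mod 2 == 0), (s>=8), (bit_2(s)==1), (s>=8):
  (0,0,0,0) <- {3}
  (1,0,0,0) <- {0}
Distinct abstract states = 2

2


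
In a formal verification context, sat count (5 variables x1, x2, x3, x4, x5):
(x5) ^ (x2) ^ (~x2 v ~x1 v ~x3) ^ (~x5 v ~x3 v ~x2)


CNF with 4 clauses over 5 vars (32 assignments).
An assignment satisfies CNF iff every clause has >=1 true literal.
Check each row (bits = x1,x2,x3,x4,x5; clause T/F shown):
  row 0 [00000]: clauses=FFTT -> 0
  row 1 [00001]: clauses=TFTT -> 0
  row 2 [00010]: clauses=FFTT -> 0
  row 3 [00011]: clauses=TFTT -> 0
  row 4 [00100]: clauses=FFTT -> 0
  row 5 [00101]: clauses=TFTT -> 0
  row 6 [00110]: clauses=FFTT -> 0
  row 7 [00111]: clauses=TFTT -> 0
  row 8 [01000]: clauses=FTTT -> 0
  row 9 [01001]: clauses=TTTT -> 1
  row 10 [01010]: clauses=FTTT -> 0
  row 11 [01011]: clauses=TTTT -> 1
  row 12 [01100]: clauses=FTTT -> 0
  row 13 [01101]: clauses=TTTF -> 0
  row 14 [01110]: clauses=FTTT -> 0
  row 15 [01111]: clauses=TTTF -> 0
  row 16 [10000]: clauses=FFTT -> 0
  row 17 [10001]: clauses=TFTT -> 0
  row 18 [10010]: clauses=FFTT -> 0
  row 19 [10011]: clauses=TFTT -> 0
  row 20 [10100]: clauses=FFTT -> 0
  row 21 [10101]: clauses=TFTT -> 0
  row 22 [10110]: clauses=FFTT -> 0
  row 23 [10111]: clauses=TFTT -> 0
  row 24 [11000]: clauses=FTTT -> 0
  row 25 [11001]: clauses=TTTT -> 1
  row 26 [11010]: clauses=FTTT -> 0
  row 27 [11011]: clauses=TTTT -> 1
  row 28 [11100]: clauses=FTFT -> 0
  row 29 [11101]: clauses=TTFF -> 0
  row 30 [11110]: clauses=FTFT -> 0
  row 31 [11111]: clauses=TTFF -> 0
Full result column, 8 rows per line (x1,x2 fixed per line; x3,x4,x5 runs 000..111 left to right):
  rows 0-7 [x1,x2=00]: 00000000  (ones: 0)
  rows 8-15 [x1,x2=01]: 01010000  (ones: 2)
  rows 16-23 [x1,x2=10]: 00000000  (ones: 0)
  rows 24-31 [x1,x2=11]: 01010000  (ones: 2)
Satisfying assignments = 0+2+0+2 = 4

4


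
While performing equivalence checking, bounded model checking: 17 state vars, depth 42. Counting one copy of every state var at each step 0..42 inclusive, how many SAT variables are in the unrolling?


BMC unrolls to depth k, creating one copy of each state var for steps 0..k.
Step count = 42 + 1 = 43 (steps 0 through 42)
Vars per step = 17
Total = 17 * 43 = 731

731


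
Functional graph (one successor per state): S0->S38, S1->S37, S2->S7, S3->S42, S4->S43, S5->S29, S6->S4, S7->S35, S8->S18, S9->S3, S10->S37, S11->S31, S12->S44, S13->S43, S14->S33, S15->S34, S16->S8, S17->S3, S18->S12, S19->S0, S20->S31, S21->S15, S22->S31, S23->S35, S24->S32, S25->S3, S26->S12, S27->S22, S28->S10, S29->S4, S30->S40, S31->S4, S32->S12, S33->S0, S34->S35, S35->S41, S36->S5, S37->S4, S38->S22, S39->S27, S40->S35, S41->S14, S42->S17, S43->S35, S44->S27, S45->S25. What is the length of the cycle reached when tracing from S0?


Trace from S0 until a state repeats:
  S0 -> S38 -> S22 -> S31 -> S4 -> S43 -> S35 -> S41 -> S14 -> S33 -> S0
S0 first seen at step 0, revisited at step 10.
Cycle length = 10 - 0 = 10

10


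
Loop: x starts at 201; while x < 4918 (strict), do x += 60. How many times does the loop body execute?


Step 1: x goes from 201 toward 4918 by 60; the body runs while x<4918, so iterations = ceil((bound-start)/step)
Step 2: Distance=4717
Step 3: ceil(4717/60)=79

79


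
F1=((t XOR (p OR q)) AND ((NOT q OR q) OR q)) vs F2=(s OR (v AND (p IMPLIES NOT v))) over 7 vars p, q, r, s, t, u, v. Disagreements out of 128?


F1 = ((t XOR (p OR q)) AND ((NOT q OR q) OR q))
F2 = (s OR (v AND (p IMPLIES NOT v)))
Evaluate both on each of 128 rows (bits = p,q,r,s,t,u,v):
  row 0 [0000000]: F1=0 F2=0 -> 0
  row 1 [0000001]: F1=0 F2=1 (differ) -> 1
  row 2 [0000010]: F1=0 F2=0 -> 0
  row 3 [0000011]: F1=0 F2=1 (differ) -> 1
  row 4 [0000100]: F1=1 F2=0 (differ) -> 1
  (every remaining row is evaluated the same way; all 128 results are listed next)
Full result column, 8 rows per line (p,q,r,s fixed per line; t,u,v runs 000..111 left to right):
  rows 0-7 [p,q,r,s=0000]: 01011010  (ones: 4)
  rows 8-15 [p,q,r,s=0001]: 11110000  (ones: 4)
  rows 16-23 [p,q,r,s=0010]: 01011010  (ones: 4)
  rows 24-31 [p,q,r,s=0011]: 11110000  (ones: 4)
  rows 32-39 [p,q,r,s=0100]: 10100101  (ones: 4)
  rows 40-47 [p,q,r,s=0101]: 00001111  (ones: 4)
  rows 48-55 [p,q,r,s=0110]: 10100101  (ones: 4)
  rows 56-63 [p,q,r,s=0111]: 00001111  (ones: 4)
  rows 64-71 [p,q,r,s=1000]: 11110000  (ones: 4)
  rows 72-79 [p,q,r,s=1001]: 00001111  (ones: 4)
  rows 80-87 [p,q,r,s=1010]: 11110000  (ones: 4)
  rows 88-95 [p,q,r,s=1011]: 00001111  (ones: 4)
  rows 96-103 [p,q,r,s=1100]: 11110000  (ones: 4)
  rows 104-111 [p,q,r,s=1101]: 00001111  (ones: 4)
  rows 112-119 [p,q,r,s=1110]: 11110000  (ones: 4)
  rows 120-127 [p,q,r,s=1111]: 00001111  (ones: 4)
Disagreements = 4+4+4+4+4+4+4+4+4+4+4+4+4+4+4+4 = 64

64


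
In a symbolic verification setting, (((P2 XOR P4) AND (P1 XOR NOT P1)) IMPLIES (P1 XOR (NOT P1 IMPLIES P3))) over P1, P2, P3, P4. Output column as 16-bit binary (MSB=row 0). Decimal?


Formula: (((P2 XOR P4) AND (P1 XOR NOT P1)) IMPLIES (P1 XOR (NOT P1 IMPLIES P3))) over P1, P2, P3, P4 (16 rows)
Evaluate each row (bits = P1,P2,P3,P4, MSB first):
  row 0 [0000]: (((0 XOR 0) AND (0 XOR NOT 0)) IMPLIES (0 XOR (NOT 0 IMPLIES 0))) -> 1
  row 1 [0001]: (((0 XOR 1) AND (0 XOR NOT 0)) IMPLIES (0 XOR (NOT 0 IMPLIES 0))) -> 0
  row 2 [0010]: (((0 XOR 0) AND (0 XOR NOT 0)) IMPLIES (0 XOR (NOT 0 IMPLIES 1))) -> 1
  row 3 [0011]: (((0 XOR 1) AND (0 XOR NOT 0)) IMPLIES (0 XOR (NOT 0 IMPLIES 1))) -> 1
  row 4 [0100]: (((1 XOR 0) AND (0 XOR NOT 0)) IMPLIES (0 XOR (NOT 0 IMPLIES 0))) -> 0
  row 5 [0101]: (((1 XOR 1) AND (0 XOR NOT 0)) IMPLIES (0 XOR (NOT 0 IMPLIES 0))) -> 1
  row 6 [0110]: (((1 XOR 0) AND (0 XOR NOT 0)) IMPLIES (0 XOR (NOT 0 IMPLIES 1))) -> 1
  row 7 [0111]: (((1 XOR 1) AND (0 XOR NOT 0)) IMPLIES (0 XOR (NOT 0 IMPLIES 1))) -> 1
  row 8 [1000]: (((0 XOR 0) AND (1 XOR NOT 1)) IMPLIES (1 XOR (NOT 1 IMPLIES 0))) -> 1
  row 9 [1001]: (((0 XOR 1) AND (1 XOR NOT 1)) IMPLIES (1 XOR (NOT 1 IMPLIES 0))) -> 0
  row 10 [1010]: (((0 XOR 0) AND (1 XOR NOT 1)) IMPLIES (1 XOR (NOT 1 IMPLIES 1))) -> 1
  row 11 [1011]: (((0 XOR 1) AND (1 XOR NOT 1)) IMPLIES (1 XOR (NOT 1 IMPLIES 1))) -> 0
  row 12 [1100]: (((1 XOR 0) AND (1 XOR NOT 1)) IMPLIES (1 XOR (NOT 1 IMPLIES 0))) -> 0
  row 13 [1101]: (((1 XOR 1) AND (1 XOR NOT 1)) IMPLIES (1 XOR (NOT 1 IMPLIES 0))) -> 1
  row 14 [1110]: (((1 XOR 0) AND (1 XOR NOT 1)) IMPLIES (1 XOR (NOT 1 IMPLIES 1))) -> 0
  row 15 [1111]: (((1 XOR 1) AND (1 XOR NOT 1)) IMPLIES (1 XOR (NOT 1 IMPLIES 1))) -> 1
Full result column, 4 rows per line (P1,P2 fixed per line; P3,P4 runs 00..11 left to right):
  rows 0-3 [P1,P2=00]: 1011  = hex B
  rows 4-7 [P1,P2=01]: 0111  = hex 7
  rows 8-11 [P1,P2=10]: 1010  = hex A
  rows 12-15 [P1,P2=11]: 0101  = hex 5
Output column (row 0 .. row 15) = 1011011110100101
Output column grouped in 4s = 1011 0111 1010 0101 = 0xB7A5
Convert to decimal digit by digit (value = value*16 + digit):
  B -> 11
  11*16 + 7 = 183
  183*16 + 10 (A) = 2938
  2938*16 + 5 = 47013
Decimal = 47013

47013


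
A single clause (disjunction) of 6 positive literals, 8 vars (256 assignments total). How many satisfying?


Step 1: Total=2^8=256
Step 2: Unsat when all 6 false: 2^2=4
Step 3: Sat=256-4=252

252


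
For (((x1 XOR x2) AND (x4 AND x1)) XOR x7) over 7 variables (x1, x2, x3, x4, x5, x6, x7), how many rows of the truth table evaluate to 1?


Formula: (((x1 XOR x2) AND (x4 AND x1)) XOR x7) over 7 vars (128 rows)
Evaluate each row (x1, x2, x3, x4, x5, x6, x7 as bits, MSB first):
  row 0 [0000000]: (((0 XOR 0) AND (0 AND 0)) XOR 0) -> 0
  row 1 [0000001]: (((0 XOR 0) AND (0 AND 0)) XOR 1) -> 1
  row 2 [0000010]: (((0 XOR 0) AND (0 AND 0)) XOR 0) -> 0
  row 3 [0000011]: (((0 XOR 0) AND (0 AND 0)) XOR 1) -> 1
  row 4 [0000100]: (((0 XOR 0) AND (0 AND 0)) XOR 0) -> 0
  (every remaining row is evaluated the same way; all 128 results are listed next)
Full result column, 8 rows per line (x1,x2,x3,x4 fixed per line; x5,x6,x7 runs 000..111 left to right):
  rows 0-7 [x1,x2,x3,x4=0000]: 01010101  (ones: 4)
  rows 8-15 [x1,x2,x3,x4=0001]: 01010101  (ones: 4)
  rows 16-23 [x1,x2,x3,x4=0010]: 01010101  (ones: 4)
  rows 24-31 [x1,x2,x3,x4=0011]: 01010101  (ones: 4)
  rows 32-39 [x1,x2,x3,x4=0100]: 01010101  (ones: 4)
  rows 40-47 [x1,x2,x3,x4=0101]: 01010101  (ones: 4)
  rows 48-55 [x1,x2,x3,x4=0110]: 01010101  (ones: 4)
  rows 56-63 [x1,x2,x3,x4=0111]: 01010101  (ones: 4)
  rows 64-71 [x1,x2,x3,x4=1000]: 01010101  (ones: 4)
  rows 72-79 [x1,x2,x3,x4=1001]: 10101010  (ones: 4)
  rows 80-87 [x1,x2,x3,x4=1010]: 01010101  (ones: 4)
  rows 88-95 [x1,x2,x3,x4=1011]: 10101010  (ones: 4)
  rows 96-103 [x1,x2,x3,x4=1100]: 01010101  (ones: 4)
  rows 104-111 [x1,x2,x3,x4=1101]: 01010101  (ones: 4)
  rows 112-119 [x1,x2,x3,x4=1110]: 01010101  (ones: 4)
  rows 120-127 [x1,x2,x3,x4=1111]: 01010101  (ones: 4)
Count of 1-rows = 4+4+4+4+4+4+4+4+4+4+4+4+4+4+4+4 = 64

64


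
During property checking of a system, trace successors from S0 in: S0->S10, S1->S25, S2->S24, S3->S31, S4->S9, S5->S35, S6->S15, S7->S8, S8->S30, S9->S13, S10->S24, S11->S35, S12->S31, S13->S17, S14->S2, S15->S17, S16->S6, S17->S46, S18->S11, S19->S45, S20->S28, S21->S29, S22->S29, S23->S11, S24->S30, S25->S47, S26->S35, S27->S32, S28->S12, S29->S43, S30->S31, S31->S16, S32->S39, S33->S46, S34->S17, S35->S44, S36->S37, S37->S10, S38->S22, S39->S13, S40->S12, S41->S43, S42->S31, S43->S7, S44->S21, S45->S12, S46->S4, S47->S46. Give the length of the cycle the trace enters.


Trace from S0 until a state repeats:
  S0 -> S10 -> S24 -> S30 -> S31 -> S16 -> S6 -> S15 -> S17 -> S46 -> S4 -> S9 -> S13 -> S17
S17 first seen at step 8, revisited at step 13.
Cycle length = 13 - 8 = 5

5


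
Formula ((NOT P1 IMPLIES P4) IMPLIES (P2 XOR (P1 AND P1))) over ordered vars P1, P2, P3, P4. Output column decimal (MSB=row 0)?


Formula: ((NOT P1 IMPLIES P4) IMPLIES (P2 XOR (P1 AND P1))) over P1, P2, P3, P4 (16 rows)
Evaluate each row (bits = P1,P2,P3,P4, MSB first):
  row 0 [0000]: ((NOT 0 IMPLIES 0) IMPLIES (0 XOR (0 AND 0))) -> 1
  row 1 [0001]: ((NOT 0 IMPLIES 1) IMPLIES (0 XOR (0 AND 0))) -> 0
  row 2 [0010]: ((NOT 0 IMPLIES 0) IMPLIES (0 XOR (0 AND 0))) -> 1
  row 3 [0011]: ((NOT 0 IMPLIES 1) IMPLIES (0 XOR (0 AND 0))) -> 0
  row 4 [0100]: ((NOT 0 IMPLIES 0) IMPLIES (1 XOR (0 AND 0))) -> 1
  row 5 [0101]: ((NOT 0 IMPLIES 1) IMPLIES (1 XOR (0 AND 0))) -> 1
  row 6 [0110]: ((NOT 0 IMPLIES 0) IMPLIES (1 XOR (0 AND 0))) -> 1
  row 7 [0111]: ((NOT 0 IMPLIES 1) IMPLIES (1 XOR (0 AND 0))) -> 1
  row 8 [1000]: ((NOT 1 IMPLIES 0) IMPLIES (0 XOR (1 AND 1))) -> 1
  row 9 [1001]: ((NOT 1 IMPLIES 1) IMPLIES (0 XOR (1 AND 1))) -> 1
  row 10 [1010]: ((NOT 1 IMPLIES 0) IMPLIES (0 XOR (1 AND 1))) -> 1
  row 11 [1011]: ((NOT 1 IMPLIES 1) IMPLIES (0 XOR (1 AND 1))) -> 1
  row 12 [1100]: ((NOT 1 IMPLIES 0) IMPLIES (1 XOR (1 AND 1))) -> 0
  row 13 [1101]: ((NOT 1 IMPLIES 1) IMPLIES (1 XOR (1 AND 1))) -> 0
  row 14 [1110]: ((NOT 1 IMPLIES 0) IMPLIES (1 XOR (1 AND 1))) -> 0
  row 15 [1111]: ((NOT 1 IMPLIES 1) IMPLIES (1 XOR (1 AND 1))) -> 0
Full result column, 4 rows per line (P1,P2 fixed per line; P3,P4 runs 00..11 left to right):
  rows 0-3 [P1,P2=00]: 1010  = hex A
  rows 4-7 [P1,P2=01]: 1111  = hex F
  rows 8-11 [P1,P2=10]: 1111  = hex F
  rows 12-15 [P1,P2=11]: 0000  = hex 0
Output column (row 0 .. row 15) = 1010111111110000
Output column grouped in 4s = 1010 1111 1111 0000 = 0xAFF0
Convert to decimal digit by digit (value = value*16 + digit):
  A -> 10
  10*16 + 15 (F) = 175
  175*16 + 15 (F) = 2815
  2815*16 + 0 = 45040
Decimal = 45040

45040


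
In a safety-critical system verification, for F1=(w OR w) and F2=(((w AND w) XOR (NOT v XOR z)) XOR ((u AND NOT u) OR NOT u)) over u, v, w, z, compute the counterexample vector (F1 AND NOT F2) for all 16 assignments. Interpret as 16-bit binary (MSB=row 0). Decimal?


F1 = (w OR w)
F2 = (((w AND w) XOR (NOT v XOR z)) XOR ((u AND NOT u) OR NOT u))
Counterexample to F1=>F2 is where F1=1 and F2=0.
Evaluate each row (bits = u,v,w,z, MSB first):
  row 0 [0000]: F1=0 F2=0 -> F1&~F2 -> 0
  row 1 [0001]: F1=0 F2=1 -> F1&~F2 -> 0
  row 2 [0010]: F1=1 F2=1 -> F1&~F2 -> 0
  row 3 [0011]: F1=1 F2=0 -> F1&~F2 -> 1
  row 4 [0100]: F1=0 F2=1 -> F1&~F2 -> 0
  row 5 [0101]: F1=0 F2=0 -> F1&~F2 -> 0
  row 6 [0110]: F1=1 F2=0 -> F1&~F2 -> 1
  row 7 [0111]: F1=1 F2=1 -> F1&~F2 -> 0
  row 8 [1000]: F1=0 F2=1 -> F1&~F2 -> 0
  row 9 [1001]: F1=0 F2=0 -> F1&~F2 -> 0
  row 10 [1010]: F1=1 F2=0 -> F1&~F2 -> 1
  row 11 [1011]: F1=1 F2=1 -> F1&~F2 -> 0
  row 12 [1100]: F1=0 F2=0 -> F1&~F2 -> 0
  row 13 [1101]: F1=0 F2=1 -> F1&~F2 -> 0
  row 14 [1110]: F1=1 F2=1 -> F1&~F2 -> 0
  row 15 [1111]: F1=1 F2=0 -> F1&~F2 -> 1
Full result column, 4 rows per line (u,v fixed per line; w,z runs 00..11 left to right):
  rows 0-3 [u,v=00]: 0001  = hex 1
  rows 4-7 [u,v=01]: 0010  = hex 2
  rows 8-11 [u,v=10]: 0010  = hex 2
  rows 12-15 [u,v=11]: 0001  = hex 1
Counterexample vector (row 0 .. row 15) = 0001001000100001
Output column grouped in 4s = 0001 0010 0010 0001 = 0x1221
Convert to decimal digit by digit (value = value*16 + digit):
  1 -> 1
  1*16 + 2 = 18
  18*16 + 2 = 290
  290*16 + 1 = 4641
Decimal = 4641

4641


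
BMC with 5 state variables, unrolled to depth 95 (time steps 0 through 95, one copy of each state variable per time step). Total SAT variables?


BMC unrolls to depth k, creating one copy of each state var for steps 0..k.
Step count = 95 + 1 = 96 (steps 0 through 95)
Vars per step = 5
Total = 5 * 96 = 480

480


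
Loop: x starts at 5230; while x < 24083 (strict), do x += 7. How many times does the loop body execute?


Step 1: x goes from 5230 toward 24083 by 7; the body runs while x<24083, so iterations = ceil((bound-start)/step)
Step 2: Distance=18853
Step 3: ceil(18853/7)=2694

2694


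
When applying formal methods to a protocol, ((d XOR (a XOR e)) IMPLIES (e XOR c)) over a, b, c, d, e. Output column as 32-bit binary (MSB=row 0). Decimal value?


Formula: ((d XOR (a XOR e)) IMPLIES (e XOR c)) over a, b, c, d, e (32 rows)
Evaluate each row (bits = a,b,c,d,e, MSB first):
  row 0 [00000]: ((0 XOR (0 XOR 0)) IMPLIES (0 XOR 0)) -> 1
  row 1 [00001]: ((0 XOR (0 XOR 1)) IMPLIES (1 XOR 0)) -> 1
  row 2 [00010]: ((1 XOR (0 XOR 0)) IMPLIES (0 XOR 0)) -> 0
  row 3 [00011]: ((1 XOR (0 XOR 1)) IMPLIES (1 XOR 0)) -> 1
  row 4 [00100]: ((0 XOR (0 XOR 0)) IMPLIES (0 XOR 1)) -> 1
  row 5 [00101]: ((0 XOR (0 XOR 1)) IMPLIES (1 XOR 1)) -> 0
  row 6 [00110]: ((1 XOR (0 XOR 0)) IMPLIES (0 XOR 1)) -> 1
  row 7 [00111]: ((1 XOR (0 XOR 1)) IMPLIES (1 XOR 1)) -> 1
  row 8 [01000]: ((0 XOR (0 XOR 0)) IMPLIES (0 XOR 0)) -> 1
  row 9 [01001]: ((0 XOR (0 XOR 1)) IMPLIES (1 XOR 0)) -> 1
  row 10 [01010]: ((1 XOR (0 XOR 0)) IMPLIES (0 XOR 0)) -> 0
  row 11 [01011]: ((1 XOR (0 XOR 1)) IMPLIES (1 XOR 0)) -> 1
  row 12 [01100]: ((0 XOR (0 XOR 0)) IMPLIES (0 XOR 1)) -> 1
  row 13 [01101]: ((0 XOR (0 XOR 1)) IMPLIES (1 XOR 1)) -> 0
  row 14 [01110]: ((1 XOR (0 XOR 0)) IMPLIES (0 XOR 1)) -> 1
  row 15 [01111]: ((1 XOR (0 XOR 1)) IMPLIES (1 XOR 1)) -> 1
  row 16 [10000]: ((0 XOR (1 XOR 0)) IMPLIES (0 XOR 0)) -> 0
  row 17 [10001]: ((0 XOR (1 XOR 1)) IMPLIES (1 XOR 0)) -> 1
  row 18 [10010]: ((1 XOR (1 XOR 0)) IMPLIES (0 XOR 0)) -> 1
  row 19 [10011]: ((1 XOR (1 XOR 1)) IMPLIES (1 XOR 0)) -> 1
  row 20 [10100]: ((0 XOR (1 XOR 0)) IMPLIES (0 XOR 1)) -> 1
  row 21 [10101]: ((0 XOR (1 XOR 1)) IMPLIES (1 XOR 1)) -> 1
  row 22 [10110]: ((1 XOR (1 XOR 0)) IMPLIES (0 XOR 1)) -> 1
  row 23 [10111]: ((1 XOR (1 XOR 1)) IMPLIES (1 XOR 1)) -> 0
  row 24 [11000]: ((0 XOR (1 XOR 0)) IMPLIES (0 XOR 0)) -> 0
  row 25 [11001]: ((0 XOR (1 XOR 1)) IMPLIES (1 XOR 0)) -> 1
  row 26 [11010]: ((1 XOR (1 XOR 0)) IMPLIES (0 XOR 0)) -> 1
  row 27 [11011]: ((1 XOR (1 XOR 1)) IMPLIES (1 XOR 0)) -> 1
  row 28 [11100]: ((0 XOR (1 XOR 0)) IMPLIES (0 XOR 1)) -> 1
  row 29 [11101]: ((0 XOR (1 XOR 1)) IMPLIES (1 XOR 1)) -> 1
  row 30 [11110]: ((1 XOR (1 XOR 0)) IMPLIES (0 XOR 1)) -> 1
  row 31 [11111]: ((1 XOR (1 XOR 1)) IMPLIES (1 XOR 1)) -> 0
Full result column, 4 rows per line (a,b,c fixed per line; d,e runs 00..11 left to right):
  rows 0-3 [a,b,c=000]: 1101  = hex D
  rows 4-7 [a,b,c=001]: 1011  = hex B
  rows 8-11 [a,b,c=010]: 1101  = hex D
  rows 12-15 [a,b,c=011]: 1011  = hex B
  rows 16-19 [a,b,c=100]: 0111  = hex 7
  rows 20-23 [a,b,c=101]: 1110  = hex E
  rows 24-27 [a,b,c=110]: 0111  = hex 7
  rows 28-31 [a,b,c=111]: 1110  = hex E
Output column (row 0 .. row 31) = 11011011110110110111111001111110
Output column grouped in 4s = 1101 1011 1101 1011 0111 1110 0111 1110 = 0xDBDB7E7E
Convert to decimal digit by digit (value = value*16 + digit):
  D -> 13
  13*16 + 11 (B) = 219
  219*16 + 13 (D) = 3517
  3517*16 + 11 (B) = 56283
  56283*16 + 7 = 900535
  900535*16 + 14 (E) = 14408574
  14408574*16 + 7 = 230537191
  230537191*16 + 14 (E) = 3688595070
Decimal = 3688595070

3688595070


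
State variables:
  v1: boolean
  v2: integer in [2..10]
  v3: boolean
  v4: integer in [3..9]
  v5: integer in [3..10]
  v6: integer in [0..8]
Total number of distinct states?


State space = product of domain sizes of all variables.
Domain sizes:
  v1 (boolean): 2
  v2 (integer in [2..10]): 9
  v3 (boolean): 2
  v4 (integer in [3..9]): 7
  v5 (integer in [3..10]): 8
  v6 (integer in [0..8]): 9
Product = 2 * 9 * 2 * 7 * 8 * 9 = 18144

18144
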